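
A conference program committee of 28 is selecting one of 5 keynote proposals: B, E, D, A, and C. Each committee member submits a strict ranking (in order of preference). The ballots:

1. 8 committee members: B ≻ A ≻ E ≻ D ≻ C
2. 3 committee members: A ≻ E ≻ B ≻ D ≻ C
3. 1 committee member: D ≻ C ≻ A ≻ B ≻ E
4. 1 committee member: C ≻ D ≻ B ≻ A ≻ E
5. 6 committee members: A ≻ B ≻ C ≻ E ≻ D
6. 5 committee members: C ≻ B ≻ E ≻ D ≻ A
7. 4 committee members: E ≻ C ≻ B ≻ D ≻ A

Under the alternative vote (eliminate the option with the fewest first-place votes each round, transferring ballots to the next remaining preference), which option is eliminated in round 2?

E

Round 1: B 8, E 4, D 1, A 9, C 6. Eliminate D.
Round 2: B 8, E 4, A 9, C 7. Eliminate E.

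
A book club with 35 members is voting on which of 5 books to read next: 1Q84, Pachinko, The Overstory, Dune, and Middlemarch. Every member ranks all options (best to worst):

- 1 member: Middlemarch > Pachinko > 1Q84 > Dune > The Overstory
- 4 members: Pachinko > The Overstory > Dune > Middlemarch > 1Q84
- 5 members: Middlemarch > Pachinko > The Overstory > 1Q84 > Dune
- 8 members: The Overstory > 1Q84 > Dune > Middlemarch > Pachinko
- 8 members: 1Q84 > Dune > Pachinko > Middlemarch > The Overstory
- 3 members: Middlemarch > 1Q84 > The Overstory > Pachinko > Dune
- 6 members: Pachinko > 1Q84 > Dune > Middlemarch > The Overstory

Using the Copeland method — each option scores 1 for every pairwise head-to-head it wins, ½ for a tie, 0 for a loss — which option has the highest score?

1Q84

1Q84: beats Pachinko, The Overstory, Dune, and Middlemarch → score 4.
Pachinko: beats The Overstory, Dune, and Middlemarch; loses to 1Q84 → score 3.
The Overstory: beats Dune; loses to 1Q84, Pachinko, and Middlemarch → score 1.
Dune: beats Middlemarch; loses to 1Q84, Pachinko, and The Overstory → score 1.
Middlemarch: beats The Overstory; loses to 1Q84, Pachinko, and Dune → score 1.
1Q84 has the best pairwise record.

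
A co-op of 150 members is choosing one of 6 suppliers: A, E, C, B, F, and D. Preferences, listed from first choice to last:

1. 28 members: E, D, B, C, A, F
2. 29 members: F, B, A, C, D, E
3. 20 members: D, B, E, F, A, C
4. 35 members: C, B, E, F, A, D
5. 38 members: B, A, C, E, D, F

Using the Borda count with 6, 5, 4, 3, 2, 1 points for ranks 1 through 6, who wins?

B

A: 28·2 + 29·4 + 20·2 + 35·2 + 38·5 = 472
E: 28·6 + 29·1 + 20·4 + 35·4 + 38·3 = 531
C: 28·3 + 29·3 + 20·1 + 35·6 + 38·4 = 553
B: 28·4 + 29·5 + 20·5 + 35·5 + 38·6 = 760
F: 28·1 + 29·6 + 20·3 + 35·3 + 38·1 = 405
D: 28·5 + 29·2 + 20·6 + 35·1 + 38·2 = 429
B has the highest Borda score (760).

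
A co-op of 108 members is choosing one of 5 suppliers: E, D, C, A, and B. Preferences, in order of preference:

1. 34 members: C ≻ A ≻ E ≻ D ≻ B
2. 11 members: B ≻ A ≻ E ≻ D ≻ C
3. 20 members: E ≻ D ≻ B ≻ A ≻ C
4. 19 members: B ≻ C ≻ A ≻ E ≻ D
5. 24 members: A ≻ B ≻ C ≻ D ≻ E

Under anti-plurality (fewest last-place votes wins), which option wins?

Last-place votes: E 24, D 19, C 31, A 0, B 34.
A is ranked last by the fewest voters, so A wins.

A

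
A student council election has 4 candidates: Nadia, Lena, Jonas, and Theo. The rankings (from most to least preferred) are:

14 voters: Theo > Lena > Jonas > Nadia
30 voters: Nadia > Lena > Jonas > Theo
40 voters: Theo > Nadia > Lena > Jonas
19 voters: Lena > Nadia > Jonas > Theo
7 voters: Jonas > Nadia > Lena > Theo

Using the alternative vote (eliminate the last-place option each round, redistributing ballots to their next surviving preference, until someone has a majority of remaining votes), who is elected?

Nadia

Round 1: Nadia 30, Lena 19, Jonas 7, Theo 54. Eliminate Jonas.
Round 2: Nadia 37, Lena 19, Theo 54. Eliminate Lena.
Round 3: Nadia 56, Theo 54. Nadia has a majority.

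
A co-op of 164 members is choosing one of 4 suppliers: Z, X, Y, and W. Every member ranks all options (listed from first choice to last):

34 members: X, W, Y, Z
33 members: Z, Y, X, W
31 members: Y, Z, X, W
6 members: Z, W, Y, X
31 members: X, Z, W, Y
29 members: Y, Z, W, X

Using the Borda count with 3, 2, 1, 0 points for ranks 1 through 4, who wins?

Z

Z: 34·0 + 33·3 + 31·2 + 6·3 + 31·2 + 29·2 = 299
X: 34·3 + 33·1 + 31·1 + 6·0 + 31·3 + 29·0 = 259
Y: 34·1 + 33·2 + 31·3 + 6·1 + 31·0 + 29·3 = 286
W: 34·2 + 33·0 + 31·0 + 6·2 + 31·1 + 29·1 = 140
Z has the highest Borda score (299).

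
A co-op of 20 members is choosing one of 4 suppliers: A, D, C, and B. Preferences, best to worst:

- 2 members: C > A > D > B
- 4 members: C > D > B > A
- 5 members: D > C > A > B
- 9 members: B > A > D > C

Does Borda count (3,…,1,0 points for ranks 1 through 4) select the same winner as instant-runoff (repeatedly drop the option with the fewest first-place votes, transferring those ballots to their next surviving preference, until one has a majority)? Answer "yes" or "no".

Borda — scores: A 27, D 34, C 28, B 31. Winner: D.
Instant-runoff — R1 A 0, D 5, C 6, B 9 (A out); R2 D 5, C 6, B 9 (D out); R3 C 11, B 9 (C winner). Winner: C.
The two methods disagree.

no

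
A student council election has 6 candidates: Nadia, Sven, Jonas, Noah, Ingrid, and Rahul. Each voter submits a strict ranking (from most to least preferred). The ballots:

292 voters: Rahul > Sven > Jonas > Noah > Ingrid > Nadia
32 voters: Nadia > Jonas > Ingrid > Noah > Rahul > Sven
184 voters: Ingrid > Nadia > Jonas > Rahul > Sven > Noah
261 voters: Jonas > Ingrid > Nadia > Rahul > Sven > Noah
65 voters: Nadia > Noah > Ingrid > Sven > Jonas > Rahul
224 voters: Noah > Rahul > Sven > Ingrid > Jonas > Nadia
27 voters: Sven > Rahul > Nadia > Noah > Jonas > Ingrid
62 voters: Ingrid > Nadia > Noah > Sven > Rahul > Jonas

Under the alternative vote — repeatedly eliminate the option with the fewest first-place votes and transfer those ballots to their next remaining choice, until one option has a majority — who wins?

Round 1: Nadia 97, Sven 27, Jonas 261, Noah 224, Ingrid 246, Rahul 292. Eliminate Sven.
Round 2: Nadia 97, Jonas 261, Noah 224, Ingrid 246, Rahul 319. Eliminate Nadia.
Round 3: Jonas 293, Noah 289, Ingrid 246, Rahul 319. Eliminate Ingrid.
Round 4: Jonas 477, Noah 351, Rahul 319. Eliminate Rahul.
Round 5: Jonas 769, Noah 378. Jonas has a majority.

Jonas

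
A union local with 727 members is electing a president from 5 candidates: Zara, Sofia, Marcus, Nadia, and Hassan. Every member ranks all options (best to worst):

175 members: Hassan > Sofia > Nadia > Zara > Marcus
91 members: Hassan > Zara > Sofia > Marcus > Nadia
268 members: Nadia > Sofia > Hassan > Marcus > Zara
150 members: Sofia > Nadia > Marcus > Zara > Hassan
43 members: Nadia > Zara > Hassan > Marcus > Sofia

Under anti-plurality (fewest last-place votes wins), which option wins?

Sofia

Last-place votes: Zara 268, Sofia 43, Marcus 175, Nadia 91, Hassan 150.
Sofia is ranked last by the fewest voters, so Sofia wins.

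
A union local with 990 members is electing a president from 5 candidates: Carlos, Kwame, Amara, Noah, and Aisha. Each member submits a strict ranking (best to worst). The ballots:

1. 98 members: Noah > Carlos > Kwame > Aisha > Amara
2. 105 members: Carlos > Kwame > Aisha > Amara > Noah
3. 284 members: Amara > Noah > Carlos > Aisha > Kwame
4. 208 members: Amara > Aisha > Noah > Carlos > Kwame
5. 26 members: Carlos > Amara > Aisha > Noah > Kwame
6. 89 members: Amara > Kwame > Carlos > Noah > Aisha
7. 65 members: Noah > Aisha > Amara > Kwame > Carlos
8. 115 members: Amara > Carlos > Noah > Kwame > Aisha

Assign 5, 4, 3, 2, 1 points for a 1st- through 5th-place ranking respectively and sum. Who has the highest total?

Amara

Carlos: 98·4 + 105·5 + 284·3 + 208·2 + 26·5 + 89·3 + 65·1 + 115·4 = 3107
Kwame: 98·3 + 105·4 + 284·1 + 208·1 + 26·1 + 89·4 + 65·2 + 115·2 = 1948
Amara: 98·1 + 105·2 + 284·5 + 208·5 + 26·4 + 89·5 + 65·3 + 115·5 = 4087
Noah: 98·5 + 105·1 + 284·4 + 208·3 + 26·2 + 89·2 + 65·5 + 115·3 = 3255
Aisha: 98·2 + 105·3 + 284·2 + 208·4 + 26·3 + 89·1 + 65·4 + 115·1 = 2453
Amara has the highest Borda score (4087).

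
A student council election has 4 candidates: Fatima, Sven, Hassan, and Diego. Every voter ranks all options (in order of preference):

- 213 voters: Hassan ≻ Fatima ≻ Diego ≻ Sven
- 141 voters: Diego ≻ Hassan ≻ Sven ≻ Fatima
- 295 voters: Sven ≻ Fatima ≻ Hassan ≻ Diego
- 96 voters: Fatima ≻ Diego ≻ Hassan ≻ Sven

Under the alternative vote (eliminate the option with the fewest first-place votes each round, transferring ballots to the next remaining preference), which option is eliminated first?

Round 1: Fatima 96, Sven 295, Hassan 213, Diego 141. Eliminate Fatima.

Fatima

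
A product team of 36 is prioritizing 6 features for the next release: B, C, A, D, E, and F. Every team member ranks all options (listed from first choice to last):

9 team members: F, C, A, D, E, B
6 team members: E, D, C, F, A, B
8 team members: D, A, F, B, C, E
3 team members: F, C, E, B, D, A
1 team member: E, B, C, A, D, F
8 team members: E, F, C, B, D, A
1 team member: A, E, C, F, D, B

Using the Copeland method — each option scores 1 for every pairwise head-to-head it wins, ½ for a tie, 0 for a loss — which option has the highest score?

B: loses to C, A, D, E, and F → score 0.
C: beats B, A, D, and E; loses to F → score 4.
A: beats B; ties E; loses to C, D, and F → score 1.5.
D: beats B and A; loses to C, E, and F → score 2.
E: beats B and D; ties A; loses to C and F → score 2.5.
F: beats B, C, A, D, and E → score 5.
F has the best pairwise record.

F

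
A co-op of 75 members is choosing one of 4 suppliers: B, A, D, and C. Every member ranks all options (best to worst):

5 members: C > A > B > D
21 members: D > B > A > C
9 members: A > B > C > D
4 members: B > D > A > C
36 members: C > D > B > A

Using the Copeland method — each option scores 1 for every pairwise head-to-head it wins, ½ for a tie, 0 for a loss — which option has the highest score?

B: beats A; loses to D and C → score 1.
A: loses to B, D, and C → score 0.
D: beats B and A; loses to C → score 2.
C: beats B, A, and D → score 3.
C has the best pairwise record.

C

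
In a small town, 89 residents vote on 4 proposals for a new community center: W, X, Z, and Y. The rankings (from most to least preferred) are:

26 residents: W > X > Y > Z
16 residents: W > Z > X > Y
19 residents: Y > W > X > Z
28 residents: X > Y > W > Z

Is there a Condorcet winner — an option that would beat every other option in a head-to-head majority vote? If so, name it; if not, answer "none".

Checking pairwise contests:
Y beats W 47–42.
W beats X 61–28.
W beats Z 89–0.
X beats Y 70–19.
Every option loses at least one head-to-head, so there is no Condorcet winner.

none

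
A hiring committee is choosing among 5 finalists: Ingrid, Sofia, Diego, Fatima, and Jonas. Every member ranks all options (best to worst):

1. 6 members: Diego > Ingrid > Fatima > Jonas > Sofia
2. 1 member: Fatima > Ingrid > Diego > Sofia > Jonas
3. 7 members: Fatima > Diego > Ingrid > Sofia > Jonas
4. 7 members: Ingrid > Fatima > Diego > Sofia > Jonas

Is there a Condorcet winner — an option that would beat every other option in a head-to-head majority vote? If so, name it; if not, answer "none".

Checking pairwise contests:
Diego beats Ingrid 13–8.
Ingrid beats Sofia 21–0.
Fatima beats Diego 15–6.
Ingrid beats Fatima 13–8.
Ingrid beats Jonas 21–0.
Every option loses at least one head-to-head, so there is no Condorcet winner.

none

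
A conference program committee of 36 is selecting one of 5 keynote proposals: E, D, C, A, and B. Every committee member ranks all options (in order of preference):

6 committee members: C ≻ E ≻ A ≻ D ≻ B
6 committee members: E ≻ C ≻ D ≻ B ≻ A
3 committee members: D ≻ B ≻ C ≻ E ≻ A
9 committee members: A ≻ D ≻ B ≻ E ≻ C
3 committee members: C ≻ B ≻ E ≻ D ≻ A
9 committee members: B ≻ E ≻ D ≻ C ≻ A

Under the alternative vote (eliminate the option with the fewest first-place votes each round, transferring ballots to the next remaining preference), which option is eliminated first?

D

Round 1: E 6, D 3, C 9, A 9, B 9. Eliminate D.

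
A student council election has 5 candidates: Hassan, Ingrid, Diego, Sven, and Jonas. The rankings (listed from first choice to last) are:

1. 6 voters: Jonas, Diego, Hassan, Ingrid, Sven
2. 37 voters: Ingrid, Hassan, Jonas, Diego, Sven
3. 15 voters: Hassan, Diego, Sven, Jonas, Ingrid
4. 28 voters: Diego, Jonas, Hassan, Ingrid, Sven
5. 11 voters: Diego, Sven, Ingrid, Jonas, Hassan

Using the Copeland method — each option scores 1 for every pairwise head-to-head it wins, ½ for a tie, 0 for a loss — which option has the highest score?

Hassan

Hassan: beats Ingrid, Diego, Sven, and Jonas → score 4.
Ingrid: beats Sven; loses to Hassan, Diego, and Jonas → score 1.
Diego: beats Ingrid, Sven, and Jonas; loses to Hassan → score 3.
Sven: loses to Hassan, Ingrid, Diego, and Jonas → score 0.
Jonas: beats Ingrid and Sven; loses to Hassan and Diego → score 2.
Hassan has the best pairwise record.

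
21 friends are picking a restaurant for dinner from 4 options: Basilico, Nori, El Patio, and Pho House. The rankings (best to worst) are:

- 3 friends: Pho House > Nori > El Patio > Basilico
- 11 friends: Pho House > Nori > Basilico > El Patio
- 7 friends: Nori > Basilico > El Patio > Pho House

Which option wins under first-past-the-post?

Pho House

First-place votes: Basilico 0, Nori 7, El Patio 0, Pho House 14.
Pho House has the most first-place votes.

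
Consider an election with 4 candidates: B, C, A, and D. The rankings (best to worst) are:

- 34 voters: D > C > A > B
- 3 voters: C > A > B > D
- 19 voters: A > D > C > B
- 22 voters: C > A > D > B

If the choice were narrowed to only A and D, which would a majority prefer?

Voters preferring A to D: 44; preferring D to A: 34.
A wins the head-to-head.

A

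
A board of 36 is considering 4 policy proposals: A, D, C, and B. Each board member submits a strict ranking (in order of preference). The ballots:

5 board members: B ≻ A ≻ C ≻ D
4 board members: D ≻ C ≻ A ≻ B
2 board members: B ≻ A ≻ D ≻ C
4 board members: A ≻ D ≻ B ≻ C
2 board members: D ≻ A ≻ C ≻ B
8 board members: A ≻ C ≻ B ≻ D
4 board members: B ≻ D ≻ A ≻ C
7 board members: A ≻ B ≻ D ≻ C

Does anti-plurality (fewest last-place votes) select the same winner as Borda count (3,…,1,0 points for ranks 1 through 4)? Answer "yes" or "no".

Anti-plurality — last-place votes: A 0, D 13, C 17, B 6. Winner: A.
Borda — scores: A 83, D 43, C 31, B 59. Winner: A.
The two methods agree.

yes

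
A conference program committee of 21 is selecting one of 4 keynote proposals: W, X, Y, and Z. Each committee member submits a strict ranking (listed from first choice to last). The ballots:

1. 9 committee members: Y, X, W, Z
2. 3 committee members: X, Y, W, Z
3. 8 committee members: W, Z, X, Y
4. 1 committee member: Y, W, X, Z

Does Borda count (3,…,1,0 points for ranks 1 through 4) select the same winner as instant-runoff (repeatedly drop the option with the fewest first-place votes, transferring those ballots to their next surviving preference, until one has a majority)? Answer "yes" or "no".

Borda — scores: W 38, X 36, Y 36, Z 16. Winner: W.
Instant-runoff — R1 W 8, X 3, Y 10, Z 0 (Z out); R2 W 8, X 3, Y 10 (X out); R3 W 8, Y 13 (Y winner). Winner: Y.
The two methods disagree.

no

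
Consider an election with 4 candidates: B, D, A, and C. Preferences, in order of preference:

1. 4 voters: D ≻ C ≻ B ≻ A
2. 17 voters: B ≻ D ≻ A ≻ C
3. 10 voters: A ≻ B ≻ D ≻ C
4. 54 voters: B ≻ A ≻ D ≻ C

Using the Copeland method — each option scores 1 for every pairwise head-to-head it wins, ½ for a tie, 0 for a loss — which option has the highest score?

B: beats D, A, and C → score 3.
D: beats C; loses to B and A → score 1.
A: beats D and C; loses to B → score 2.
C: loses to B, D, and A → score 0.
B has the best pairwise record.

B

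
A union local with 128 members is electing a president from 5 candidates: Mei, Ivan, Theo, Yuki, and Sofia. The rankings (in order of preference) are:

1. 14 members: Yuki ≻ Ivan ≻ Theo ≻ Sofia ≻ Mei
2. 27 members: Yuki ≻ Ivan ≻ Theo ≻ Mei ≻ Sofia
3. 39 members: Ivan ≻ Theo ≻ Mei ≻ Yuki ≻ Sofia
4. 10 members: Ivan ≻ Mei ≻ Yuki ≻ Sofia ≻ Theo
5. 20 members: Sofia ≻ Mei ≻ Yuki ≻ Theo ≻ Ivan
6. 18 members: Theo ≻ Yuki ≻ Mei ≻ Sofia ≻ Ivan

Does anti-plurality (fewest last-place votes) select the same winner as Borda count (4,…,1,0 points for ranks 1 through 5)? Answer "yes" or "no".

Anti-plurality — last-place votes: Mei 14, Ivan 38, Theo 10, Yuki 0, Sofia 66. Winner: Yuki.
Borda — scores: Mei 231, Ivan 319, Theo 291, Yuki 317, Sofia 122. Winner: Ivan.
The two methods disagree.

no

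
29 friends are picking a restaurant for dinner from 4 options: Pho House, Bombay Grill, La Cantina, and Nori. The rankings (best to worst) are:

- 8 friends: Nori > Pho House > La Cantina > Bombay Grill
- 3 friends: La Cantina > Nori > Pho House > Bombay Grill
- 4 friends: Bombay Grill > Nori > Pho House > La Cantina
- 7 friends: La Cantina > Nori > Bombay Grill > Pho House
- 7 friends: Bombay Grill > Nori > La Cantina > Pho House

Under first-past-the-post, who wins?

First-place votes: Pho House 0, Bombay Grill 11, La Cantina 10, Nori 8.
Bombay Grill has the most first-place votes.

Bombay Grill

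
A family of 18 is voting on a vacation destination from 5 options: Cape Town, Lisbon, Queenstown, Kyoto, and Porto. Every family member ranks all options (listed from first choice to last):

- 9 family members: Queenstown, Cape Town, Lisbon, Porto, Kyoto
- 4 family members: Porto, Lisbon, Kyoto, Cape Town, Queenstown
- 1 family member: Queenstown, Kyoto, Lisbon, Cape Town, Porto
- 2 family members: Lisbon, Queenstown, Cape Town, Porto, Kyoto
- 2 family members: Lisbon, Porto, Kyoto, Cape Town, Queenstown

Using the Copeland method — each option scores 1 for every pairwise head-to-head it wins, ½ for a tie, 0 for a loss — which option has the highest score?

Queenstown

Cape Town: beats Kyoto and Porto; ties Lisbon; loses to Queenstown → score 2.5.
Lisbon: beats Kyoto and Porto; ties Cape Town; loses to Queenstown → score 2.5.
Queenstown: beats Cape Town, Lisbon, Kyoto, and Porto → score 4.
Kyoto: loses to Cape Town, Lisbon, Queenstown, and Porto → score 0.
Porto: beats Kyoto; loses to Cape Town, Lisbon, and Queenstown → score 1.
Queenstown has the best pairwise record.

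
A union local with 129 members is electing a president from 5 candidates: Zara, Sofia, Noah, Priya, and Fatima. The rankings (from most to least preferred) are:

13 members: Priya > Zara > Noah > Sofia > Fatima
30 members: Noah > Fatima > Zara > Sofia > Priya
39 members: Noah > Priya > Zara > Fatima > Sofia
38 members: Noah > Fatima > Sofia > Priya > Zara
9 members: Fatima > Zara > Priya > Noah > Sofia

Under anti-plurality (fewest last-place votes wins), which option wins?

Noah

Last-place votes: Zara 38, Sofia 48, Noah 0, Priya 30, Fatima 13.
Noah is ranked last by the fewest voters, so Noah wins.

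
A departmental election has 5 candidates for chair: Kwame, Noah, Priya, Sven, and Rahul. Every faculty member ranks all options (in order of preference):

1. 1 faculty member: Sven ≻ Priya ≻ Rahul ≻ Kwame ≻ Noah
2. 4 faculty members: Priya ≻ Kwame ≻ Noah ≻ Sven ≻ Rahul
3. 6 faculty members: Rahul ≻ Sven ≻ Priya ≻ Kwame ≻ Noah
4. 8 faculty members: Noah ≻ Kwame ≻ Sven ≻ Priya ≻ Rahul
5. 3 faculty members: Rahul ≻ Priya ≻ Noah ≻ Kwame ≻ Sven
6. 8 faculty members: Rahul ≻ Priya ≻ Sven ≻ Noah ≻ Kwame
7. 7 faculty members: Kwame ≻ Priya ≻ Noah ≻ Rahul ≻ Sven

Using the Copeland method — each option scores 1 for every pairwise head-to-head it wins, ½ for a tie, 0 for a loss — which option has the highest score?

Priya

Kwame: beats Sven and Rahul; loses to Noah and Priya → score 2.
Noah: beats Kwame, Sven, and Rahul; loses to Priya → score 3.
Priya: beats Kwame, Noah, Sven, and Rahul → score 4.
Sven: loses to Kwame, Noah, Priya, and Rahul → score 0.
Rahul: beats Sven; loses to Kwame, Noah, and Priya → score 1.
Priya has the best pairwise record.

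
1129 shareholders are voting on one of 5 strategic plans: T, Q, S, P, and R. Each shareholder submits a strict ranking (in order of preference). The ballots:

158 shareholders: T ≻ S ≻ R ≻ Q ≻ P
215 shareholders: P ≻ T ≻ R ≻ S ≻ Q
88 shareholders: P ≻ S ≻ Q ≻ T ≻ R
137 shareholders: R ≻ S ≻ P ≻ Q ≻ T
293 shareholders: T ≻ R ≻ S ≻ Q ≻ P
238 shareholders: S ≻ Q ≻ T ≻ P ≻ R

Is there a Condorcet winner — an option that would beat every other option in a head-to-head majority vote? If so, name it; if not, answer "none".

T vs Q: 666–463 for T.
T vs S: 666–463 for T.
T vs P: 689–440 for T.
T vs R: 992–137 for T.
T beats every other option head-to-head.

T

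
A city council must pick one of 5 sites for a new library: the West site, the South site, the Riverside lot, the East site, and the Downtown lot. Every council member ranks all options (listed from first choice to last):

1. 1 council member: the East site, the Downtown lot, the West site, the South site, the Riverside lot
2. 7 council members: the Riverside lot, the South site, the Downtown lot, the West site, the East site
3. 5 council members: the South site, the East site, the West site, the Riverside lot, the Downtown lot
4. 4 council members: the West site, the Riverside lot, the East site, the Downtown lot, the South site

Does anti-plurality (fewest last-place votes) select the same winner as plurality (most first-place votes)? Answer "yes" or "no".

Anti-plurality — last-place votes: the West site 0, the South site 4, the Riverside lot 1, the East site 7, the Downtown lot 5. Winner: the West site.
Plurality — first-place votes: the West site 4, the South site 5, the Riverside lot 7, the East site 1, the Downtown lot 0. Winner: the Riverside lot.
The two methods disagree.

no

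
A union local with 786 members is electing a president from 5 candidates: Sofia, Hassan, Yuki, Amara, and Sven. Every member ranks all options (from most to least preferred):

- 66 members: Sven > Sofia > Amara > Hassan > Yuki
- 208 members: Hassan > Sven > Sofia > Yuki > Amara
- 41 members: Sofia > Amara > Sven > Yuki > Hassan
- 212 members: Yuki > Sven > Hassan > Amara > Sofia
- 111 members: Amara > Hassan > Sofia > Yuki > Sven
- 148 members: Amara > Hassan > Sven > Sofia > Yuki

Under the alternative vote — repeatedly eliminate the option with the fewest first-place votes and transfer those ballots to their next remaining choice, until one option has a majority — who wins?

Round 1: Sofia 41, Hassan 208, Yuki 212, Amara 259, Sven 66. Eliminate Sofia.
Round 2: Hassan 208, Yuki 212, Amara 300, Sven 66. Eliminate Sven.
Round 3: Hassan 208, Yuki 212, Amara 366. Eliminate Hassan.
Round 4: Yuki 420, Amara 366. Yuki has a majority.

Yuki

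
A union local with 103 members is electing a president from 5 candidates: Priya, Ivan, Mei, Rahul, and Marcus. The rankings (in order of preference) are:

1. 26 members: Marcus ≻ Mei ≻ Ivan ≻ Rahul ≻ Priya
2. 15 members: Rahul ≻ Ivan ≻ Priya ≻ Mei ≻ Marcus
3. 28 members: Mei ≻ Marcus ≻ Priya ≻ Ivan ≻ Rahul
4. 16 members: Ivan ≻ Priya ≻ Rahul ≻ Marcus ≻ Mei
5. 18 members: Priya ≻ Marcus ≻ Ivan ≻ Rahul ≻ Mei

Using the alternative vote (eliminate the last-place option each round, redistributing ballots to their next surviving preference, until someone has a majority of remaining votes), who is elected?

Round 1: Priya 18, Ivan 16, Mei 28, Rahul 15, Marcus 26. Eliminate Rahul.
Round 2: Priya 18, Ivan 31, Mei 28, Marcus 26. Eliminate Priya.
Round 3: Ivan 31, Mei 28, Marcus 44. Eliminate Mei.
Round 4: Ivan 31, Marcus 72. Marcus has a majority.

Marcus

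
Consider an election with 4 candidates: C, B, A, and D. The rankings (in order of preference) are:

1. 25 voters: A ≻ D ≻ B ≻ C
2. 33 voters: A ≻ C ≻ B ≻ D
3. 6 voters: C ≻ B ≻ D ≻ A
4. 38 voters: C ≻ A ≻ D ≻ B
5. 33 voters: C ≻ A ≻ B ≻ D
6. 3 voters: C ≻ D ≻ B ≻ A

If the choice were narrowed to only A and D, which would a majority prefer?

A

Voters preferring A to D: 129; preferring D to A: 9.
A wins the head-to-head.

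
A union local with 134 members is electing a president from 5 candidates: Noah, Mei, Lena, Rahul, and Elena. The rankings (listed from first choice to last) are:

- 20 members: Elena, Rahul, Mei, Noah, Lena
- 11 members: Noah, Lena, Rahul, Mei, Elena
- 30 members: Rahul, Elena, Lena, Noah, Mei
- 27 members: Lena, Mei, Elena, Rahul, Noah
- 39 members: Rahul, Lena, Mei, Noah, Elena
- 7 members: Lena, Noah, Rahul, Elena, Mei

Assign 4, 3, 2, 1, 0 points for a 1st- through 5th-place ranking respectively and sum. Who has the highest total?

Noah: 20·1 + 11·4 + 30·1 + 27·0 + 39·1 + 7·3 = 154
Mei: 20·2 + 11·1 + 30·0 + 27·3 + 39·2 + 7·0 = 210
Lena: 20·0 + 11·3 + 30·2 + 27·4 + 39·3 + 7·4 = 346
Rahul: 20·3 + 11·2 + 30·4 + 27·1 + 39·4 + 7·2 = 399
Elena: 20·4 + 11·0 + 30·3 + 27·2 + 39·0 + 7·1 = 231
Rahul has the highest Borda score (399).

Rahul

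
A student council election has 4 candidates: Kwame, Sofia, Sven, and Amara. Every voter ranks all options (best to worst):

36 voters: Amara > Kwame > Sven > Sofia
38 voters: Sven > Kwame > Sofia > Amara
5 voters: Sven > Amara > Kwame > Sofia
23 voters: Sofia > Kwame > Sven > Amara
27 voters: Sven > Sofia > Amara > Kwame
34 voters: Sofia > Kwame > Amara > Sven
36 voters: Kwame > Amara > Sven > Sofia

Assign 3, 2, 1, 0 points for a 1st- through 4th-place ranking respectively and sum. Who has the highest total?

Kwame

Kwame: 36·2 + 38·2 + 5·1 + 23·2 + 27·0 + 34·2 + 36·3 = 375
Sofia: 36·0 + 38·1 + 5·0 + 23·3 + 27·2 + 34·3 + 36·0 = 263
Sven: 36·1 + 38·3 + 5·3 + 23·1 + 27·3 + 34·0 + 36·1 = 305
Amara: 36·3 + 38·0 + 5·2 + 23·0 + 27·1 + 34·1 + 36·2 = 251
Kwame has the highest Borda score (375).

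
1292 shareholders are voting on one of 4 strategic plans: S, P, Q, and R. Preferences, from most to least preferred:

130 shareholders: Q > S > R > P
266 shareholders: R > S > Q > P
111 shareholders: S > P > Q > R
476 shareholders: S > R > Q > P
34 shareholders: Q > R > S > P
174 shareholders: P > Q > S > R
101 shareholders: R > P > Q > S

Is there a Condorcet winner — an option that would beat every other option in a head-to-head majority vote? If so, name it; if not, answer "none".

S vs P: 1017–275 for S.
S vs Q: 853–439 for S.
S vs R: 891–401 for S.
S beats every other option head-to-head.

S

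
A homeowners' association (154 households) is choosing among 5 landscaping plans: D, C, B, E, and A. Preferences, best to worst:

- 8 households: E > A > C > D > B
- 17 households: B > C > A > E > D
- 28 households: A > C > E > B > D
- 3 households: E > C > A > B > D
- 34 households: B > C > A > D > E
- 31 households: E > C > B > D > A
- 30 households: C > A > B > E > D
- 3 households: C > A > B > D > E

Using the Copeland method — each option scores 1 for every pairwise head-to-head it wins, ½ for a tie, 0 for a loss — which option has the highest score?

C

D: loses to C, B, E, and A → score 0.
C: beats D, B, E, and A → score 4.
B: beats D, E, and A; loses to C → score 3.
E: beats D; loses to C, B, and A → score 1.
A: beats D and E; loses to C and B → score 2.
C has the best pairwise record.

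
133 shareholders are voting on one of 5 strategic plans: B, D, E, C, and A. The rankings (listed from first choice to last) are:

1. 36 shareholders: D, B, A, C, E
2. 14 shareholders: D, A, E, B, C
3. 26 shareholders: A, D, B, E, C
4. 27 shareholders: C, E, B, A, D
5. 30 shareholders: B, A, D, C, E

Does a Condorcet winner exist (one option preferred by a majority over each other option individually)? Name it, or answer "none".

Checking pairwise contests:
D beats B 76–57.
A beats D 83–50.
B beats E 92–41.
B beats C 106–27.
B beats A 93–40.
Every option loses at least one head-to-head, so there is no Condorcet winner.

none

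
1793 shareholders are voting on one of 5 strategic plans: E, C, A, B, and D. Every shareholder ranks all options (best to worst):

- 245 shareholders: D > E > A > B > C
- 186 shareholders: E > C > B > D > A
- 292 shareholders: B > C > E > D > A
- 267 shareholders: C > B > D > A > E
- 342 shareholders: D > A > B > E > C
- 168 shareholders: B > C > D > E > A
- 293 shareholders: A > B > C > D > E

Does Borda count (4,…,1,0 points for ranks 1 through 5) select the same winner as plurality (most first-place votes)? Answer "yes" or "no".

Borda — scores: E 2573, C 3592, A 2955, B 4821, D 3989. Winner: B.
Plurality — first-place votes: E 186, C 267, A 293, B 460, D 587. Winner: D.
The two methods disagree.

no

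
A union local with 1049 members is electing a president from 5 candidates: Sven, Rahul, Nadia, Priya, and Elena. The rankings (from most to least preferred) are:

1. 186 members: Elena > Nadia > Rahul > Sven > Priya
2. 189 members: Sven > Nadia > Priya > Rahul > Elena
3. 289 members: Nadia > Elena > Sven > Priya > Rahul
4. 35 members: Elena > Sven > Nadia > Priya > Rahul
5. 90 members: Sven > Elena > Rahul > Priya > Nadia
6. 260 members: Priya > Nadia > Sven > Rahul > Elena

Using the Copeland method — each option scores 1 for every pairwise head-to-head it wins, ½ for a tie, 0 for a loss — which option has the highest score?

Sven: beats Rahul, Priya, and Elena; loses to Nadia → score 3.
Rahul: loses to Sven, Nadia, Priya, and Elena → score 0.
Nadia: beats Sven, Rahul, Priya, and Elena → score 4.
Priya: beats Rahul; loses to Sven, Nadia, and Elena → score 1.
Elena: beats Rahul and Priya; loses to Sven and Nadia → score 2.
Nadia has the best pairwise record.

Nadia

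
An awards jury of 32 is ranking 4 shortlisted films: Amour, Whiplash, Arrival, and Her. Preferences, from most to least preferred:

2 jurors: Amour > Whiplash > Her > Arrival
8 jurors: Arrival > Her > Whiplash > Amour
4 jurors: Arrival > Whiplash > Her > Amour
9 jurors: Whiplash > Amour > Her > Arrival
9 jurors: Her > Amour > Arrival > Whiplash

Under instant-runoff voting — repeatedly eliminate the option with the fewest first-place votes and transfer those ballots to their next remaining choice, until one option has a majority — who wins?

Arrival

Round 1: Amour 2, Whiplash 9, Arrival 12, Her 9. Eliminate Amour.
Round 2: Whiplash 11, Arrival 12, Her 9. Eliminate Her.
Round 3: Whiplash 11, Arrival 21. Arrival has a majority.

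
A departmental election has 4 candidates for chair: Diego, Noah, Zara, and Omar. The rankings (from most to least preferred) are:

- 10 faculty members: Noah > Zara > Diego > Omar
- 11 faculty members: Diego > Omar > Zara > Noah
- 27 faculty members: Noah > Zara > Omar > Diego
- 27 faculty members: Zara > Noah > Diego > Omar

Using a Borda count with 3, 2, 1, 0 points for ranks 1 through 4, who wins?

Zara

Diego: 10·1 + 11·3 + 27·0 + 27·1 = 70
Noah: 10·3 + 11·0 + 27·3 + 27·2 = 165
Zara: 10·2 + 11·1 + 27·2 + 27·3 = 166
Omar: 10·0 + 11·2 + 27·1 + 27·0 = 49
Zara has the highest Borda score (166).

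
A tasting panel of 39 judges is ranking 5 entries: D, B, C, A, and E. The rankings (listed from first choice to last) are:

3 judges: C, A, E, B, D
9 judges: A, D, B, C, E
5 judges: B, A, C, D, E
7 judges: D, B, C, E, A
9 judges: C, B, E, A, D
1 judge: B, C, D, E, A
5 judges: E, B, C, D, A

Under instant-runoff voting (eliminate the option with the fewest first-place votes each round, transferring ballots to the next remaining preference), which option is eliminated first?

Round 1: D 7, B 6, C 12, A 9, E 5. Eliminate E.

E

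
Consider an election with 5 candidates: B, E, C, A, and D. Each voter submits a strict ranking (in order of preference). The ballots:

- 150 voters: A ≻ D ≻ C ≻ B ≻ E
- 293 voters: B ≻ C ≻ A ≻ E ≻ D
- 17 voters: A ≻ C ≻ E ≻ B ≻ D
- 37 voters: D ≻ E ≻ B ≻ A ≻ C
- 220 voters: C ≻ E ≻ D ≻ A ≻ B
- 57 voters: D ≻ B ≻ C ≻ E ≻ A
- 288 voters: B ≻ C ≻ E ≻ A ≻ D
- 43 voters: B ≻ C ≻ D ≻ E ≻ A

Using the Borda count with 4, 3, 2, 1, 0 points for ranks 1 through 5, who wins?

C

B: 150·1 + 293·4 + 17·1 + 37·2 + 220·0 + 57·3 + 288·4 + 43·4 = 2908
E: 150·0 + 293·1 + 17·2 + 37·3 + 220·3 + 57·1 + 288·2 + 43·1 = 1774
C: 150·2 + 293·3 + 17·3 + 37·0 + 220·4 + 57·2 + 288·3 + 43·3 = 3217
A: 150·4 + 293·2 + 17·4 + 37·1 + 220·1 + 57·0 + 288·1 + 43·0 = 1799
D: 150·3 + 293·0 + 17·0 + 37·4 + 220·2 + 57·4 + 288·0 + 43·2 = 1352
C has the highest Borda score (3217).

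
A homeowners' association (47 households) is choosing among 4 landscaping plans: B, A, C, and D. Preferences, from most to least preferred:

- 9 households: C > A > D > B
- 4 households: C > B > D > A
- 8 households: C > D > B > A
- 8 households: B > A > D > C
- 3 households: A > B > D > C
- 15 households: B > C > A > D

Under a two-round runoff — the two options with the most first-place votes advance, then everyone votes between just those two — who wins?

B

Round 1 first-place votes: B 23, A 3, C 21, D 0.
B and C advance.
Runoff: B is preferred to C by 26 voters; C by 21.
B wins the runoff.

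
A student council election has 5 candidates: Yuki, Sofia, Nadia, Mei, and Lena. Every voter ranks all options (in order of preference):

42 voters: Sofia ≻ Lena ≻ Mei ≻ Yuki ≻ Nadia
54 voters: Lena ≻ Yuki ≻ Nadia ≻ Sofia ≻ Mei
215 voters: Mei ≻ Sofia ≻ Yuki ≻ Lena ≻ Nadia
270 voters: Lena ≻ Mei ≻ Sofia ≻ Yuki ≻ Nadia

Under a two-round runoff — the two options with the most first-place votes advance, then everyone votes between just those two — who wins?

Lena

Round 1 first-place votes: Yuki 0, Sofia 42, Nadia 0, Mei 215, Lena 324.
Lena and Mei advance.
Runoff: Lena is preferred to Mei by 366 voters; Mei by 215.
Lena wins the runoff.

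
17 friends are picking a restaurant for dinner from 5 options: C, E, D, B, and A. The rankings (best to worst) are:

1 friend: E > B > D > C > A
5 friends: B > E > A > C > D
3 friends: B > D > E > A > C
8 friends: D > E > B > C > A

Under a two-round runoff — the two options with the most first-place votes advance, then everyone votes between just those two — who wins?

B

Round 1 first-place votes: C 0, E 1, D 8, B 8, A 0.
B and D advance.
Runoff: B is preferred to D by 9 voters; D by 8.
B wins the runoff.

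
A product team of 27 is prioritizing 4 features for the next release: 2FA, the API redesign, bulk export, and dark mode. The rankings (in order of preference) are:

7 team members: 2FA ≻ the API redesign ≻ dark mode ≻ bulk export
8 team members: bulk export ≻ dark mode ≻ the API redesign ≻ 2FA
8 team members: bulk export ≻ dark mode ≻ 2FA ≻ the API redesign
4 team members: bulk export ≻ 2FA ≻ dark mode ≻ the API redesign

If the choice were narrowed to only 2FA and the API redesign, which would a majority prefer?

Voters preferring 2FA to the API redesign: 19; preferring the API redesign to 2FA: 8.
2FA wins the head-to-head.

2FA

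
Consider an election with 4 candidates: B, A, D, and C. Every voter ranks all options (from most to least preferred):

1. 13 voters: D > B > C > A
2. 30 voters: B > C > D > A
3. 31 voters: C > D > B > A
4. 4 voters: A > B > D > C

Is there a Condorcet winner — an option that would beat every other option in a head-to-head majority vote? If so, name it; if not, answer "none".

Checking pairwise contests:
D beats B 44–34.
B beats A 74–4.
C beats D 61–17.
B beats C 47–31.
Every option loses at least one head-to-head, so there is no Condorcet winner.

none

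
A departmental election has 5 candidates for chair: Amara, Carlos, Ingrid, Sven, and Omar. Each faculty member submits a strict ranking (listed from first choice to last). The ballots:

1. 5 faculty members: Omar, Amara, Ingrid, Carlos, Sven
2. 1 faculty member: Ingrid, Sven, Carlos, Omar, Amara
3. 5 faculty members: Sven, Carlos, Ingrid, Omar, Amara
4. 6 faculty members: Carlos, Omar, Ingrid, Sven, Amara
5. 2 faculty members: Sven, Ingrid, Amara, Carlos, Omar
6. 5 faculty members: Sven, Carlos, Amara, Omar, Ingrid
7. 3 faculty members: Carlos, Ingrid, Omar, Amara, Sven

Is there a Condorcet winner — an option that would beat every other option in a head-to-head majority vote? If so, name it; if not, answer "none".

Carlos vs Amara: 20–7 for Carlos.
Carlos vs Ingrid: 19–8 for Carlos.
Carlos vs Sven: 14–13 for Carlos.
Carlos vs Omar: 22–5 for Carlos.
Carlos beats every other option head-to-head.

Carlos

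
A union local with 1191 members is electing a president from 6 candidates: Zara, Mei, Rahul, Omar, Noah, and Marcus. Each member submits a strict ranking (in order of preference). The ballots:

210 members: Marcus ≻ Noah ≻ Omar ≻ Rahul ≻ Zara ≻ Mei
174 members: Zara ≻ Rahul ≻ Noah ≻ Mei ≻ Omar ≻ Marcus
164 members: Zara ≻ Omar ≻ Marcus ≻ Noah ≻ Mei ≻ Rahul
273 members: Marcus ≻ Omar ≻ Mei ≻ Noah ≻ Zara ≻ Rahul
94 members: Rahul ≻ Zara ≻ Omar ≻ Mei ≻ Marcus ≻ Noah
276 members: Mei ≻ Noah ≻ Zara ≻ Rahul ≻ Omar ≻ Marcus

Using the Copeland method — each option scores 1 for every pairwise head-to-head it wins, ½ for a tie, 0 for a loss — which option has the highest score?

Zara

Zara: beats Mei, Rahul, Omar, and Marcus; loses to Noah → score 4.
Mei: beats Rahul and Noah; loses to Zara, Omar, and Marcus → score 2.
Rahul: loses to Zara, Mei, Omar, Noah, and Marcus → score 0.
Omar: beats Mei, Rahul, and Marcus; loses to Zara and Noah → score 3.
Noah: beats Zara, Rahul, and Omar; loses to Mei and Marcus → score 3.
Marcus: beats Mei, Rahul, and Noah; loses to Zara and Omar → score 3.
Zara has the best pairwise record.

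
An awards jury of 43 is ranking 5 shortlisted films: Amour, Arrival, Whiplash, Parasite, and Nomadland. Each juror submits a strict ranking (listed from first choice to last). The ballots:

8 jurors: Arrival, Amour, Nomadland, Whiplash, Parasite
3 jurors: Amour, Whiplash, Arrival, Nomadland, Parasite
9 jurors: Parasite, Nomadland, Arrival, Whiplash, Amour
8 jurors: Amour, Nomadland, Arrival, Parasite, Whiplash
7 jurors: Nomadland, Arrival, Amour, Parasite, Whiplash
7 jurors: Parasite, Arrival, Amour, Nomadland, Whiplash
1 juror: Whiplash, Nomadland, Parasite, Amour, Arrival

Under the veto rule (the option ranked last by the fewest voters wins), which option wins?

Nomadland

Last-place votes: Amour 9, Arrival 1, Whiplash 22, Parasite 11, Nomadland 0.
Nomadland is ranked last by the fewest voters, so Nomadland wins.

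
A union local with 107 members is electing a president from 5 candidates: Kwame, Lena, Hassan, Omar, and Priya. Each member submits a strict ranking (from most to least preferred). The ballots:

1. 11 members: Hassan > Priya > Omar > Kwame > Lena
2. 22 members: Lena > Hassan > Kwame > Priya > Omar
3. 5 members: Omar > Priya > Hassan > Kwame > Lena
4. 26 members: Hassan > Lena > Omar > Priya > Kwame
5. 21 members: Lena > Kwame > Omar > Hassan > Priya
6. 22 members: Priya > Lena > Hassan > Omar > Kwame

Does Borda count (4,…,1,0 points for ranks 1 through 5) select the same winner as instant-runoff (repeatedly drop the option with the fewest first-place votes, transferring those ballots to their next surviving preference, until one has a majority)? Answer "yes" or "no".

Borda — scores: Kwame 123, Lena 316, Hassan 289, Omar 158, Priya 184. Winner: Lena.
Instant-runoff — R1 Kwame 0, Lena 43, Hassan 37, Omar 5, Priya 22 (Kwame out); R2 Lena 43, Hassan 37, Omar 5, Priya 22 (Omar out); R3 Lena 43, Hassan 37, Priya 27 (Priya out); R4 Lena 65, Hassan 42 (Lena winner). Winner: Lena.
The two methods agree.

yes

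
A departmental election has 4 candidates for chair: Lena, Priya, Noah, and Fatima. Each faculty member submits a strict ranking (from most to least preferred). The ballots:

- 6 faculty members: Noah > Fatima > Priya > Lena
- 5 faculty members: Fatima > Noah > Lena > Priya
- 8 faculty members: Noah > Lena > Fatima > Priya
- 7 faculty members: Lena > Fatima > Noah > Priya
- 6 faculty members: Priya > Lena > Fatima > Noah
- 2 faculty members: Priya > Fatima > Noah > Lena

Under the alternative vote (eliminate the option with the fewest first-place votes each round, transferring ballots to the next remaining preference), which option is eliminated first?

Fatima

Round 1: Lena 7, Priya 8, Noah 14, Fatima 5. Eliminate Fatima.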